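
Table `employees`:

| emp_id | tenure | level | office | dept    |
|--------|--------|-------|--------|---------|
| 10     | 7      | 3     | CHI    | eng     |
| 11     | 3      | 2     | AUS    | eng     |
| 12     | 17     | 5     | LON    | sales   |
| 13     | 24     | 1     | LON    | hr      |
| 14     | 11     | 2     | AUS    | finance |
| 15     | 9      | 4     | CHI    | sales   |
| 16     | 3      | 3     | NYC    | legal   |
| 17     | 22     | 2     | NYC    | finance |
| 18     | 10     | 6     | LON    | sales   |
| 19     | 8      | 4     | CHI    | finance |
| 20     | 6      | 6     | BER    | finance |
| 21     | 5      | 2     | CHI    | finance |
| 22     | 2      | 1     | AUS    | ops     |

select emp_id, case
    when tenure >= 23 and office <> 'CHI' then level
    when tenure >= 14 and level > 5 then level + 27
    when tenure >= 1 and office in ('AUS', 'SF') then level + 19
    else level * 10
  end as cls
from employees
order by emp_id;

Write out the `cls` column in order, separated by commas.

30, 21, 50, 1, 21, 40, 30, 20, 60, 40, 60, 20, 20

emp_id=10: ELSE → 30
emp_id=11: tenure >= 1 and office in ('AUS', 'SF') → 21
emp_id=12: ELSE → 50
emp_id=13: tenure >= 23 and office <> 'CHI' → 1
emp_id=14: tenure >= 1 and office in ('AUS', 'SF') → 21
emp_id=15: ELSE → 40
emp_id=16: ELSE → 30
emp_id=17: ELSE → 20
emp_id=18: ELSE → 60
emp_id=19: ELSE → 40
emp_id=20: ELSE → 60
emp_id=21: ELSE → 20
emp_id=22: tenure >= 1 and office in ('AUS', 'SF') → 20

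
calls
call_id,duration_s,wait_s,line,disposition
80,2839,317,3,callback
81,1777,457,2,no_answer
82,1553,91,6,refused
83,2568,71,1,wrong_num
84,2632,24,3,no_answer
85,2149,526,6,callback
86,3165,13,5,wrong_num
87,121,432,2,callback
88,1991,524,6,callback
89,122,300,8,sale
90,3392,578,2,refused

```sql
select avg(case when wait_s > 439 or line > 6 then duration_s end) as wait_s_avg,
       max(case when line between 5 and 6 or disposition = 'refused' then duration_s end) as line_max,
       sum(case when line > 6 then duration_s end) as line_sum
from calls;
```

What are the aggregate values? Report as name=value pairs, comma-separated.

[wait_s_avg: wait_s > 439 or line > 6]
call_id=80: ✗
call_id=81: ✓ → 1777
call_id=82: ✗
call_id=83: ✗
call_id=84: ✗
call_id=85: ✓ → 2149
call_id=86: ✗
call_id=87: ✗
call_id=88: ✓ → 1991
call_id=89: ✓ → 122
call_id=90: ✓ → 3392
wait_s_avg = (1777 + 2149 + 1991 + 122 + 3392) / 5 = 1886.2
—
[line_max: line between 5 and 6 or disposition = 'refused']
call_id=80: ✗
call_id=81: ✗
call_id=82: ✓ → 1553
call_id=83: ✗
call_id=84: ✗
call_id=85: ✓ → 2149
call_id=86: ✓ → 3165
call_id=87: ✗
call_id=88: ✓ → 1991
call_id=89: ✗
call_id=90: ✓ → 3392
line_max = MAX(1553, 2149, 3165, 1991, 3392) = 3392
—
[line_sum: line > 6]
call_id=80: ✗
call_id=81: ✗
call_id=82: ✗
call_id=83: ✗
call_id=84: ✗
call_id=85: ✗
call_id=86: ✗
call_id=87: ✗
call_id=88: ✗
call_id=89: ✓ → 122
call_id=90: ✗
line_sum = 122

wait_s_avg=1886.2, line_max=3392, line_sum=122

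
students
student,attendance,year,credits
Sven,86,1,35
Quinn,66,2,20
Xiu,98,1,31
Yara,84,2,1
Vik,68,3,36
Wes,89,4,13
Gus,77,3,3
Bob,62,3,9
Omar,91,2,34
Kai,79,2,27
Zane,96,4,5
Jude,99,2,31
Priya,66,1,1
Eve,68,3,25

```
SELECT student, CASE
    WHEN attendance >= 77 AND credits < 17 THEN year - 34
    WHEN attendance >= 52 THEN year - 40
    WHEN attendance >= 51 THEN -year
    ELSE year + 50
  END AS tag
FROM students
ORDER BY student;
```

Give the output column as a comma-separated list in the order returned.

-37, -37, -31, -38, -38, -38, -39, -38, -39, -37, -30, -39, -32, -30

student=Bob: attendance >= 52 → -37
student=Eve: attendance >= 52 → -37
student=Gus: attendance >= 77 AND credits < 17 → -31
student=Jude: attendance >= 52 → -38
student=Kai: attendance >= 52 → -38
student=Omar: attendance >= 52 → -38
student=Priya: attendance >= 52 → -39
student=Quinn: attendance >= 52 → -38
student=Sven: attendance >= 52 → -39
student=Vik: attendance >= 52 → -37
student=Wes: attendance >= 77 AND credits < 17 → -30
student=Xiu: attendance >= 52 → -39
student=Yara: attendance >= 77 AND credits < 17 → -32
student=Zane: attendance >= 77 AND credits < 17 → -30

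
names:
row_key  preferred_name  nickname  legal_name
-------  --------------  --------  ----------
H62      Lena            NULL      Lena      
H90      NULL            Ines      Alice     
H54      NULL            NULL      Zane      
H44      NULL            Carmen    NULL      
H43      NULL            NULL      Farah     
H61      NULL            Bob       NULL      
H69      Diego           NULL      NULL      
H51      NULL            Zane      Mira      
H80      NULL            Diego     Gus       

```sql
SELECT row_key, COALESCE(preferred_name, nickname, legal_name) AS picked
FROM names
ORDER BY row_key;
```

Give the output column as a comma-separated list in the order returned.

row_key=H43: preferred_name=NULL, nickname=NULL, legal_name=Farah → Farah
row_key=H44: preferred_name=NULL, nickname=Carmen → Carmen
row_key=H51: preferred_name=NULL, nickname=Zane → Zane
row_key=H54: preferred_name=NULL, nickname=NULL, legal_name=Zane → Zane
row_key=H61: preferred_name=NULL, nickname=Bob → Bob
row_key=H62: preferred_name=Lena → Lena
row_key=H69: preferred_name=Diego → Diego
row_key=H80: preferred_name=NULL, nickname=Diego → Diego
row_key=H90: preferred_name=NULL, nickname=Ines → Ines

Farah, Carmen, Zane, Zane, Bob, Lena, Diego, Diego, Ines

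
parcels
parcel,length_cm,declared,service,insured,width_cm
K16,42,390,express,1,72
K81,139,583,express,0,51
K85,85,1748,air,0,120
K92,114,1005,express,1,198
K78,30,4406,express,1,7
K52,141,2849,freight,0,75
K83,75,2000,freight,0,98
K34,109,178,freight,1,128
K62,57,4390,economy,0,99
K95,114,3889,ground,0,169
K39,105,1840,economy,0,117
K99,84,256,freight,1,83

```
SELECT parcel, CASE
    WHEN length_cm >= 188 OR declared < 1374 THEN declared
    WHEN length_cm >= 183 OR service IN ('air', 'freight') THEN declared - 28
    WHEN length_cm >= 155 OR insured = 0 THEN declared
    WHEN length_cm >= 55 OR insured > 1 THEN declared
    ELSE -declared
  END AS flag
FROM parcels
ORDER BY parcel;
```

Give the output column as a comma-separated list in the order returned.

parcel=K16: length_cm >= 188 OR declared < 1374 → 390
parcel=K34: length_cm >= 188 OR declared < 1374 → 178
parcel=K39: length_cm >= 155 OR insured = 0 → 1840
parcel=K52: length_cm >= 183 OR service IN ('air', 'freight') → 2821
parcel=K62: length_cm >= 155 OR insured = 0 → 4390
parcel=K78: ELSE → -4406
parcel=K81: length_cm >= 188 OR declared < 1374 → 583
parcel=K83: length_cm >= 183 OR service IN ('air', 'freight') → 1972
parcel=K85: length_cm >= 183 OR service IN ('air', 'freight') → 1720
parcel=K92: length_cm >= 188 OR declared < 1374 → 1005
parcel=K95: length_cm >= 155 OR insured = 0 → 3889
parcel=K99: length_cm >= 188 OR declared < 1374 → 256

390, 178, 1840, 2821, 4390, -4406, 583, 1972, 1720, 1005, 3889, 256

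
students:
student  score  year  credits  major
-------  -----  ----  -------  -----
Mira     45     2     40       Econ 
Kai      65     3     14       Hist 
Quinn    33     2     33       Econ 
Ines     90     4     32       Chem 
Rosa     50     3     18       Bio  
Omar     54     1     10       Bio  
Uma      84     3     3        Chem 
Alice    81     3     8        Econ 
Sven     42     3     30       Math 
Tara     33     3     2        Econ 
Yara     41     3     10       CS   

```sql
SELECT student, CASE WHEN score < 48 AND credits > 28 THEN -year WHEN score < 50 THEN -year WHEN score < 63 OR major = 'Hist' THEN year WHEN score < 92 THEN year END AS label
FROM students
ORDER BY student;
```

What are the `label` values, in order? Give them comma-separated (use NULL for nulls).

3, 4, 3, -2, 1, -2, 3, -3, -3, 3, -3

student=Alice: score < 92 → 3
student=Ines: score < 92 → 4
student=Kai: score < 63 OR major = 'Hist' → 3
student=Mira: score < 48 AND credits > 28 → -2
student=Omar: score < 63 OR major = 'Hist' → 1
student=Quinn: score < 48 AND credits > 28 → -2
student=Rosa: score < 63 OR major = 'Hist' → 3
student=Sven: score < 48 AND credits > 28 → -3
student=Tara: score < 50 → -3
student=Uma: score < 92 → 3
student=Yara: score < 50 → -3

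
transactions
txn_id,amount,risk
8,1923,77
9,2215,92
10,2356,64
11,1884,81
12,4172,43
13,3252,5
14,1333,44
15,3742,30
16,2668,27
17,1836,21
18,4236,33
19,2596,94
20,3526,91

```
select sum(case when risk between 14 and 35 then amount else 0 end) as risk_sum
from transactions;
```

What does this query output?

12482

txn_id=8: ✗
txn_id=9: ✗
txn_id=10: ✗
txn_id=11: ✗
txn_id=12: ✗
txn_id=13: ✗
txn_id=14: ✗
txn_id=15: ✓ → 3742
txn_id=16: ✓ → 2668
txn_id=17: ✓ → 1836
txn_id=18: ✓ → 4236
txn_id=19: ✗
txn_id=20: ✗
risk_sum = 3742 + 2668 + 1836 + 4236 = 12482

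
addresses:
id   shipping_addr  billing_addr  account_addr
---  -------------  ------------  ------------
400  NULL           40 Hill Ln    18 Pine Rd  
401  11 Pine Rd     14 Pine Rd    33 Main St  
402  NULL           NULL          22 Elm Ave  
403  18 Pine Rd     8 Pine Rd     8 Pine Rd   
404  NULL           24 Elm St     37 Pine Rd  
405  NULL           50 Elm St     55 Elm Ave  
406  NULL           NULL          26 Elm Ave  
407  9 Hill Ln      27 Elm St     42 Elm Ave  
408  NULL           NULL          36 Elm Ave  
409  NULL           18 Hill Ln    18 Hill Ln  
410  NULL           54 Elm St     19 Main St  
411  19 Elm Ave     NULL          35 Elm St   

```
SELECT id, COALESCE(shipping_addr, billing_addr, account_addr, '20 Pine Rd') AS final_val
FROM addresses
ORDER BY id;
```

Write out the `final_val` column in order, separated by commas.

id=400: shipping_addr=NULL, billing_addr=40 Hill Ln → 40 Hill Ln
id=401: shipping_addr=11 Pine Rd → 11 Pine Rd
id=402: shipping_addr=NULL, billing_addr=NULL, account_addr=22 Elm Ave → 22 Elm Ave
id=403: shipping_addr=18 Pine Rd → 18 Pine Rd
id=404: shipping_addr=NULL, billing_addr=24 Elm St → 24 Elm St
id=405: shipping_addr=NULL, billing_addr=50 Elm St → 50 Elm St
id=406: shipping_addr=NULL, billing_addr=NULL, account_addr=26 Elm Ave → 26 Elm Ave
id=407: shipping_addr=9 Hill Ln → 9 Hill Ln
id=408: shipping_addr=NULL, billing_addr=NULL, account_addr=36 Elm Ave → 36 Elm Ave
id=409: shipping_addr=NULL, billing_addr=18 Hill Ln → 18 Hill Ln
id=410: shipping_addr=NULL, billing_addr=54 Elm St → 54 Elm St
id=411: shipping_addr=19 Elm Ave → 19 Elm Ave

40 Hill Ln, 11 Pine Rd, 22 Elm Ave, 18 Pine Rd, 24 Elm St, 50 Elm St, 26 Elm Ave, 9 Hill Ln, 36 Elm Ave, 18 Hill Ln, 54 Elm St, 19 Elm Ave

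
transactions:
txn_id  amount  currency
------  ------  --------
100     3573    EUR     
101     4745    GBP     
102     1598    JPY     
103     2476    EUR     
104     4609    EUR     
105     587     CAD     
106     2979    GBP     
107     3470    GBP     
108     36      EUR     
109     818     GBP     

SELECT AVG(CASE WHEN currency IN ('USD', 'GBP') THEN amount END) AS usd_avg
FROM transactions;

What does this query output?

txn_id=100: ✗
txn_id=101: ✓ → 4745
txn_id=102: ✗
txn_id=103: ✗
txn_id=104: ✗
txn_id=105: ✗
txn_id=106: ✓ → 2979
txn_id=107: ✓ → 3470
txn_id=108: ✗
txn_id=109: ✓ → 818
usd_avg = (4745 + 2979 + 3470 + 818) / 4 = 3003

3003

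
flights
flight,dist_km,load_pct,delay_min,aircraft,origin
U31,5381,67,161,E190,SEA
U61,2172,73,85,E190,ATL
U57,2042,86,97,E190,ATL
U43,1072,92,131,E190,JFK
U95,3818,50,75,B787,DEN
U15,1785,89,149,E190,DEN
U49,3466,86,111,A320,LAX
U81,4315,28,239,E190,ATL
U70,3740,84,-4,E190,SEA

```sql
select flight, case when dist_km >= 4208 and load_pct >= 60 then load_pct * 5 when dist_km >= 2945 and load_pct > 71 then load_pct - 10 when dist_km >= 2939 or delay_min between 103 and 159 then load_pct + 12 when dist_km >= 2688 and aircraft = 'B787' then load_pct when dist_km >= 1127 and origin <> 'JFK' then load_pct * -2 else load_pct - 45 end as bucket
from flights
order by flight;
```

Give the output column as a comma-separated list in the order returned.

101, 335, 104, 76, -172, -146, 74, 40, 62

flight=U15: dist_km >= 2939 or delay_min between 103 and 159 → 101
flight=U31: dist_km >= 4208 and load_pct >= 60 → 335
flight=U43: dist_km >= 2939 or delay_min between 103 and 159 → 104
flight=U49: dist_km >= 2945 and load_pct > 71 → 76
flight=U57: dist_km >= 1127 and origin <> 'JFK' → -172
flight=U61: dist_km >= 1127 and origin <> 'JFK' → -146
flight=U70: dist_km >= 2945 and load_pct > 71 → 74
flight=U81: dist_km >= 2939 or delay_min between 103 and 159 → 40
flight=U95: dist_km >= 2939 or delay_min between 103 and 159 → 62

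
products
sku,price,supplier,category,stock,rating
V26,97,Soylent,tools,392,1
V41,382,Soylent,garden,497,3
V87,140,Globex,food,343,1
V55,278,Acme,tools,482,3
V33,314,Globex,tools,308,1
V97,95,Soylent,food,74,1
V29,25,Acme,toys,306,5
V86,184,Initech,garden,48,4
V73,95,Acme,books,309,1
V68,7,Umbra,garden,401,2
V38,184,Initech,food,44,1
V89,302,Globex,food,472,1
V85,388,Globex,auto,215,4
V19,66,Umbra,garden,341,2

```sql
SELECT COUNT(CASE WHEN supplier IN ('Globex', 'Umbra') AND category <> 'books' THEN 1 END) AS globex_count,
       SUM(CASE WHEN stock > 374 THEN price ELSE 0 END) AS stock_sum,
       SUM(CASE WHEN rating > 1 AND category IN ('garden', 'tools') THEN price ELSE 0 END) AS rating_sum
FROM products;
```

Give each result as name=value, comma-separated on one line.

globex_count=6, stock_sum=1066, rating_sum=917

[globex_count: supplier IN ('Globex', 'Umbra') AND category <> 'books']
sku=V26: ✗
sku=V41: ✗
sku=V87: ✓ → 1
sku=V55: ✗
sku=V33: ✓ → 1
sku=V97: ✗
sku=V29: ✗
sku=V86: ✗
sku=V73: ✗
sku=V68: ✓ → 1
sku=V38: ✗
sku=V89: ✓ → 1
sku=V85: ✓ → 1
sku=V19: ✓ → 1
globex_count = COUNT(1, 1, 1, 1, 1, 1) = 6
—
[stock_sum: stock > 374]
sku=V26: ✓ → 97
sku=V41: ✓ → 382
sku=V87: ✗
sku=V55: ✓ → 278
sku=V33: ✗
sku=V97: ✗
sku=V29: ✗
sku=V86: ✗
sku=V73: ✗
sku=V68: ✓ → 7
sku=V38: ✗
sku=V89: ✓ → 302
sku=V85: ✗
sku=V19: ✗
stock_sum = 97 + 382 + 278 + 7 + 302 = 1066
—
[rating_sum: rating > 1 AND category IN ('garden', 'tools')]
sku=V26: ✗
sku=V41: ✓ → 382
sku=V87: ✗
sku=V55: ✓ → 278
sku=V33: ✗
sku=V97: ✗
sku=V29: ✗
sku=V86: ✓ → 184
sku=V73: ✗
sku=V68: ✓ → 7
sku=V38: ✗
sku=V89: ✗
sku=V85: ✗
sku=V19: ✓ → 66
rating_sum = 382 + 278 + 184 + 7 + 66 = 917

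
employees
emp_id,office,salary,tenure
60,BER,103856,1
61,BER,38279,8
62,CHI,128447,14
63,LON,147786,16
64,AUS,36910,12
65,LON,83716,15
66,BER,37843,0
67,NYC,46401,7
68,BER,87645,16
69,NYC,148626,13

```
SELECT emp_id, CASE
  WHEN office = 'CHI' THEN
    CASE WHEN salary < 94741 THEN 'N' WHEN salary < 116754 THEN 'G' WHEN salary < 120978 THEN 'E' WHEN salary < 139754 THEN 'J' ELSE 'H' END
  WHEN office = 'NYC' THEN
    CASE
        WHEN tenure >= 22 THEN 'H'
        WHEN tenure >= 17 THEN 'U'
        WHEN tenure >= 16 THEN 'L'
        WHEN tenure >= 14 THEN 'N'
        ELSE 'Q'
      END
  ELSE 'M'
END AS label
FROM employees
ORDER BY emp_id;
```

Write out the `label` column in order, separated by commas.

emp_id=60: office='BER' → outer ELSE → M
emp_id=61: office='BER' → outer ELSE → M
emp_id=62: office='CHI' → inner[salary < 139754] → J
emp_id=63: office='LON' → outer ELSE → M
emp_id=64: office='AUS' → outer ELSE → M
emp_id=65: office='LON' → outer ELSE → M
emp_id=66: office='BER' → outer ELSE → M
emp_id=67: office='NYC' → inner[ELSE] → Q
emp_id=68: office='BER' → outer ELSE → M
emp_id=69: office='NYC' → inner[ELSE] → Q

M, M, J, M, M, M, M, Q, M, Q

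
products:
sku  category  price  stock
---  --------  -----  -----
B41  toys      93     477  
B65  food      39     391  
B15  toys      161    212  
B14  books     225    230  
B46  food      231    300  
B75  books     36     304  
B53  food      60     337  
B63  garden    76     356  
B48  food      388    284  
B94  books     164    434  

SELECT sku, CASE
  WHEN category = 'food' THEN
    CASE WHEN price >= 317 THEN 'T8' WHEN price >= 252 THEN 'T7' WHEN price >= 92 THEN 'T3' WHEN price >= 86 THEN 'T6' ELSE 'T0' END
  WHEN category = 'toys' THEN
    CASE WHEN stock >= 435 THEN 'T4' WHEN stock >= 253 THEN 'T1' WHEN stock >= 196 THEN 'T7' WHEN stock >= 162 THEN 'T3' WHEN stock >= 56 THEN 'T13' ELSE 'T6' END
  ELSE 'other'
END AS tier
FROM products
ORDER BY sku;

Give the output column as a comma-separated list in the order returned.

other, T7, T4, T3, T8, T0, other, T0, other, other

sku=B14: category='books' → outer ELSE → other
sku=B15: category='toys' → inner[stock >= 196] → T7
sku=B41: category='toys' → inner[stock >= 435] → T4
sku=B46: category='food' → inner[price >= 92] → T3
sku=B48: category='food' → inner[price >= 317] → T8
sku=B53: category='food' → inner[ELSE] → T0
sku=B63: category='garden' → outer ELSE → other
sku=B65: category='food' → inner[ELSE] → T0
sku=B75: category='books' → outer ELSE → other
sku=B94: category='books' → outer ELSE → other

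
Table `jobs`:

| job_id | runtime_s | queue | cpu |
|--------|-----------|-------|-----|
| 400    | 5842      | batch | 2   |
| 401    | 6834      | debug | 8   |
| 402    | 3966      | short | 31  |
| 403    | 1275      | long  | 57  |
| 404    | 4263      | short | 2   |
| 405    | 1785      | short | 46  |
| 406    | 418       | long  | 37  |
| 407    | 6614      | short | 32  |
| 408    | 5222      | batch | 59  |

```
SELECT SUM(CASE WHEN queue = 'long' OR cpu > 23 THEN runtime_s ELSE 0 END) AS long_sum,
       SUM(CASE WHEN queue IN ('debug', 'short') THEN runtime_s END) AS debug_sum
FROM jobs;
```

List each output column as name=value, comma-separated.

[long_sum: queue = 'long' OR cpu > 23]
job_id=400: ✗
job_id=401: ✗
job_id=402: ✓ → 3966
job_id=403: ✓ → 1275
job_id=404: ✗
job_id=405: ✓ → 1785
job_id=406: ✓ → 418
job_id=407: ✓ → 6614
job_id=408: ✓ → 5222
long_sum = 3966 + 1275 + 1785 + 418 + 6614 + 5222 = 19280
—
[debug_sum: queue IN ('debug', 'short')]
job_id=400: ✗
job_id=401: ✓ → 6834
job_id=402: ✓ → 3966
job_id=403: ✗
job_id=404: ✓ → 4263
job_id=405: ✓ → 1785
job_id=406: ✗
job_id=407: ✓ → 6614
job_id=408: ✗
debug_sum = 6834 + 3966 + 4263 + 1785 + 6614 = 23462

long_sum=19280, debug_sum=23462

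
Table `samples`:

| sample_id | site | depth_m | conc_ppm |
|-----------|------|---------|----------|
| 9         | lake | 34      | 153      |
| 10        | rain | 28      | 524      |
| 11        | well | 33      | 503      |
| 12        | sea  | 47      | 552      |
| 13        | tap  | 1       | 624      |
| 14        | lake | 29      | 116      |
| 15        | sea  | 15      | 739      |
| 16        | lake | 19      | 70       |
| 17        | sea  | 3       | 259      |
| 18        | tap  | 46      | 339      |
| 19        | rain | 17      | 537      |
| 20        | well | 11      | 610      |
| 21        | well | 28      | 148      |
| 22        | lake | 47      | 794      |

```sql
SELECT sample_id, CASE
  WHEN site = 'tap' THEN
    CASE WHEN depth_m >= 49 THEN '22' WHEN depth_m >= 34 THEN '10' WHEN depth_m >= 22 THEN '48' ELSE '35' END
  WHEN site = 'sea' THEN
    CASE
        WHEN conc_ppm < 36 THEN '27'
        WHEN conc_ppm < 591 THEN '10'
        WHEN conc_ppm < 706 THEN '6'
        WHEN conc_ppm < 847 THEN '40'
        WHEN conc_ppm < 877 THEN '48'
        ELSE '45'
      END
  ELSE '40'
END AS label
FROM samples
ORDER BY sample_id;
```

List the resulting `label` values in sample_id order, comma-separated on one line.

40, 40, 40, 10, 35, 40, 40, 40, 10, 10, 40, 40, 40, 40

sample_id=9: site='lake' → outer ELSE → 40
sample_id=10: site='rain' → outer ELSE → 40
sample_id=11: site='well' → outer ELSE → 40
sample_id=12: site='sea' → inner[conc_ppm < 591] → 10
sample_id=13: site='tap' → inner[ELSE] → 35
sample_id=14: site='lake' → outer ELSE → 40
sample_id=15: site='sea' → inner[conc_ppm < 847] → 40
sample_id=16: site='lake' → outer ELSE → 40
sample_id=17: site='sea' → inner[conc_ppm < 591] → 10
sample_id=18: site='tap' → inner[depth_m >= 34] → 10
sample_id=19: site='rain' → outer ELSE → 40
sample_id=20: site='well' → outer ELSE → 40
sample_id=21: site='well' → outer ELSE → 40
sample_id=22: site='lake' → outer ELSE → 40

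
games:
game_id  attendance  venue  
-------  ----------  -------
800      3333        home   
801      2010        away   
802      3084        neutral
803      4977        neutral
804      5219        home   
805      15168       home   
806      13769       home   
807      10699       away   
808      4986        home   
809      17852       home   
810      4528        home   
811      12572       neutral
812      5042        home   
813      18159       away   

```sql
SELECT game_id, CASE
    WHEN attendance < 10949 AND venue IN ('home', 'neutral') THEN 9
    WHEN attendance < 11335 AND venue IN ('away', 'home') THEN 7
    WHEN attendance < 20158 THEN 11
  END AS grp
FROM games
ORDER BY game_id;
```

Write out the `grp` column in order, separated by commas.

game_id=800: attendance < 10949 AND venue IN ('home', 'neutral') → 9
game_id=801: attendance < 11335 AND venue IN ('away', 'home') → 7
game_id=802: attendance < 10949 AND venue IN ('home', 'neutral') → 9
game_id=803: attendance < 10949 AND venue IN ('home', 'neutral') → 9
game_id=804: attendance < 10949 AND venue IN ('home', 'neutral') → 9
game_id=805: attendance < 20158 → 11
game_id=806: attendance < 20158 → 11
game_id=807: attendance < 11335 AND venue IN ('away', 'home') → 7
game_id=808: attendance < 10949 AND venue IN ('home', 'neutral') → 9
game_id=809: attendance < 20158 → 11
game_id=810: attendance < 10949 AND venue IN ('home', 'neutral') → 9
game_id=811: attendance < 20158 → 11
game_id=812: attendance < 10949 AND venue IN ('home', 'neutral') → 9
game_id=813: attendance < 20158 → 11

9, 7, 9, 9, 9, 11, 11, 7, 9, 11, 9, 11, 9, 11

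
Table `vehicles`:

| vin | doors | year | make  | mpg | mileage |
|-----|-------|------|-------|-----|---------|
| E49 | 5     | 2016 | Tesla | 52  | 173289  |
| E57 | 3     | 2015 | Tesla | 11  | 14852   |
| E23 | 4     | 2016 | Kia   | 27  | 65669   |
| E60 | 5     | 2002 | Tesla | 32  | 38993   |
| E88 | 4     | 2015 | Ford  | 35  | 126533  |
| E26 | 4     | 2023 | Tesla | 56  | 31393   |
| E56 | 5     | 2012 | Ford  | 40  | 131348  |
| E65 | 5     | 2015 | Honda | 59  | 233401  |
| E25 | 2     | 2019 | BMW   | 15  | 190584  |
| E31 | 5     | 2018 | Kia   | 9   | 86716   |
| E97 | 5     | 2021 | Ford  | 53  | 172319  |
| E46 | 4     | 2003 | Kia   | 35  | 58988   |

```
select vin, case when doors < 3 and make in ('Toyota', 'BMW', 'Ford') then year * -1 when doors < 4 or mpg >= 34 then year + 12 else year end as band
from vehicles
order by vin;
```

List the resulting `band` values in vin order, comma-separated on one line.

vin=E23: ELSE → 2016
vin=E25: doors < 3 and make in ('Toyota', 'BMW', 'Ford') → -2019
vin=E26: doors < 4 or mpg >= 34 → 2035
vin=E31: ELSE → 2018
vin=E46: doors < 4 or mpg >= 34 → 2015
vin=E49: doors < 4 or mpg >= 34 → 2028
vin=E56: doors < 4 or mpg >= 34 → 2024
vin=E57: doors < 4 or mpg >= 34 → 2027
vin=E60: ELSE → 2002
vin=E65: doors < 4 or mpg >= 34 → 2027
vin=E88: doors < 4 or mpg >= 34 → 2027
vin=E97: doors < 4 or mpg >= 34 → 2033

2016, -2019, 2035, 2018, 2015, 2028, 2024, 2027, 2002, 2027, 2027, 2033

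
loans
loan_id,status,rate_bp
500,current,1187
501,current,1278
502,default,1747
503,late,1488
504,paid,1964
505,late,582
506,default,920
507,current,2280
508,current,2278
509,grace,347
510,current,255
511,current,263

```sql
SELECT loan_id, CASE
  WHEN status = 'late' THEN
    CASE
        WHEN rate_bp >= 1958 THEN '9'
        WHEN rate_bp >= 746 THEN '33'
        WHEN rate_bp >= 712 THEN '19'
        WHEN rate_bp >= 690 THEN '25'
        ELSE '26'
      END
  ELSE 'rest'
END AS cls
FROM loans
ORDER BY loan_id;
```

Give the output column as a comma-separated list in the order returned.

loan_id=500: status='current' → outer ELSE → rest
loan_id=501: status='current' → outer ELSE → rest
loan_id=502: status='default' → outer ELSE → rest
loan_id=503: status='late' → inner[rate_bp >= 746] → 33
loan_id=504: status='paid' → outer ELSE → rest
loan_id=505: status='late' → inner[ELSE] → 26
loan_id=506: status='default' → outer ELSE → rest
loan_id=507: status='current' → outer ELSE → rest
loan_id=508: status='current' → outer ELSE → rest
loan_id=509: status='grace' → outer ELSE → rest
loan_id=510: status='current' → outer ELSE → rest
loan_id=511: status='current' → outer ELSE → rest

rest, rest, rest, 33, rest, 26, rest, rest, rest, rest, rest, rest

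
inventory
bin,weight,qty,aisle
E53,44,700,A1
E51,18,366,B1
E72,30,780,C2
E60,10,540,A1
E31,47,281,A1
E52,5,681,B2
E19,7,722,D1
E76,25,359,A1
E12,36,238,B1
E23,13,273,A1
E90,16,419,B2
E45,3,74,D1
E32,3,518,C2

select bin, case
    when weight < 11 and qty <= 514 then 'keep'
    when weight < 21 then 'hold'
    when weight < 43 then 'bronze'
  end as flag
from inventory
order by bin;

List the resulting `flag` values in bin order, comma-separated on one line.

bin=E12: weight < 43 → bronze
bin=E19: weight < 21 → hold
bin=E23: weight < 21 → hold
bin=E31: (no match → NULL) → NULL
bin=E32: weight < 21 → hold
bin=E45: weight < 11 and qty <= 514 → keep
bin=E51: weight < 21 → hold
bin=E52: weight < 21 → hold
bin=E53: (no match → NULL) → NULL
bin=E60: weight < 21 → hold
bin=E72: weight < 43 → bronze
bin=E76: weight < 43 → bronze
bin=E90: weight < 21 → hold

bronze, hold, hold, NULL, hold, keep, hold, hold, NULL, hold, bronze, bronze, hold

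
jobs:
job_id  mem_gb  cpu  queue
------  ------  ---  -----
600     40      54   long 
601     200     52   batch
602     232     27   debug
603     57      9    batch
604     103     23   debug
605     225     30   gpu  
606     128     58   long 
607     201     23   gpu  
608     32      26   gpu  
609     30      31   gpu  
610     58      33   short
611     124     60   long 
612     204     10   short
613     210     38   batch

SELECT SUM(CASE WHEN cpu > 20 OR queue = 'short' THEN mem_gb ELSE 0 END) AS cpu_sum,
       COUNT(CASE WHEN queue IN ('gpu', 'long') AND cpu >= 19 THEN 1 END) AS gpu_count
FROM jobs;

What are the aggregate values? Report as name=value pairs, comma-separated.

cpu_sum=1787, gpu_count=7

[cpu_sum: cpu > 20 OR queue = 'short']
job_id=600: ✓ → 40
job_id=601: ✓ → 200
job_id=602: ✓ → 232
job_id=603: ✗
job_id=604: ✓ → 103
job_id=605: ✓ → 225
job_id=606: ✓ → 128
job_id=607: ✓ → 201
job_id=608: ✓ → 32
job_id=609: ✓ → 30
job_id=610: ✓ → 58
job_id=611: ✓ → 124
job_id=612: ✓ → 204
job_id=613: ✓ → 210
cpu_sum = 40 + 200 + 232 + 103 + 225 + 128 + 201 + 32 + 30 + 58 + 124 + 204 + 210 = 1787
—
[gpu_count: queue IN ('gpu', 'long') AND cpu >= 19]
job_id=600: ✓ → 1
job_id=601: ✗
job_id=602: ✗
job_id=603: ✗
job_id=604: ✗
job_id=605: ✓ → 1
job_id=606: ✓ → 1
job_id=607: ✓ → 1
job_id=608: ✓ → 1
job_id=609: ✓ → 1
job_id=610: ✗
job_id=611: ✓ → 1
job_id=612: ✗
job_id=613: ✗
gpu_count = COUNT(1, 1, 1, 1, 1, 1, 1) = 7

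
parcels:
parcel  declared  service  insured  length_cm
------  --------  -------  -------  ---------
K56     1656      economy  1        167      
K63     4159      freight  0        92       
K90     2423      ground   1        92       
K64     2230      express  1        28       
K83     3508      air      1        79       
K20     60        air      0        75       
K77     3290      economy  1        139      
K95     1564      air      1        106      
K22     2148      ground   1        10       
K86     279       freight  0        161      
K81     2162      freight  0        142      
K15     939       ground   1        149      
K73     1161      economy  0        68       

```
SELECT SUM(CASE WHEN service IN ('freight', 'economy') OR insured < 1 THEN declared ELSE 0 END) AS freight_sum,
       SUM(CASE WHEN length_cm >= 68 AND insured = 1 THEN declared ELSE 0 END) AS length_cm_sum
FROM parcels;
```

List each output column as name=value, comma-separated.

freight_sum=12767, length_cm_sum=13380

[freight_sum: service IN ('freight', 'economy') OR insured < 1]
parcel=K56: ✓ → 1656
parcel=K63: ✓ → 4159
parcel=K90: ✗
parcel=K64: ✗
parcel=K83: ✗
parcel=K20: ✓ → 60
parcel=K77: ✓ → 3290
parcel=K95: ✗
parcel=K22: ✗
parcel=K86: ✓ → 279
parcel=K81: ✓ → 2162
parcel=K15: ✗
parcel=K73: ✓ → 1161
freight_sum = 1656 + 4159 + 60 + 3290 + 279 + 2162 + 1161 = 12767
—
[length_cm_sum: length_cm >= 68 AND insured = 1]
parcel=K56: ✓ → 1656
parcel=K63: ✗
parcel=K90: ✓ → 2423
parcel=K64: ✗
parcel=K83: ✓ → 3508
parcel=K20: ✗
parcel=K77: ✓ → 3290
parcel=K95: ✓ → 1564
parcel=K22: ✗
parcel=K86: ✗
parcel=K81: ✗
parcel=K15: ✓ → 939
parcel=K73: ✗
length_cm_sum = 1656 + 2423 + 3508 + 3290 + 1564 + 939 = 13380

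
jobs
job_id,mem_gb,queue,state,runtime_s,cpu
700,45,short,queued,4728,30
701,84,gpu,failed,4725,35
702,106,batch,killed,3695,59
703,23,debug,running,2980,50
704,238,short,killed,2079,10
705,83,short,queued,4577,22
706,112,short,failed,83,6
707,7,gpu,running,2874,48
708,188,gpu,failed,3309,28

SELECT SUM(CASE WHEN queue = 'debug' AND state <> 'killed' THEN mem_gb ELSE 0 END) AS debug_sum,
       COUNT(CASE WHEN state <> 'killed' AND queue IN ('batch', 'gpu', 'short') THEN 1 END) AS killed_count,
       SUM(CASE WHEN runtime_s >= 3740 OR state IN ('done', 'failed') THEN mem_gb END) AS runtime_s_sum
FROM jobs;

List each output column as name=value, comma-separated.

[debug_sum: queue = 'debug' AND state <> 'killed']
job_id=700: ✗
job_id=701: ✗
job_id=702: ✗
job_id=703: ✓ → 23
job_id=704: ✗
job_id=705: ✗
job_id=706: ✗
job_id=707: ✗
job_id=708: ✗
debug_sum = 23
—
[killed_count: state <> 'killed' AND queue IN ('batch', 'gpu', 'short')]
job_id=700: ✓ → 1
job_id=701: ✓ → 1
job_id=702: ✗
job_id=703: ✗
job_id=704: ✗
job_id=705: ✓ → 1
job_id=706: ✓ → 1
job_id=707: ✓ → 1
job_id=708: ✓ → 1
killed_count = COUNT(1, 1, 1, 1, 1, 1) = 6
—
[runtime_s_sum: runtime_s >= 3740 OR state IN ('done', 'failed')]
job_id=700: ✓ → 45
job_id=701: ✓ → 84
job_id=702: ✗
job_id=703: ✗
job_id=704: ✗
job_id=705: ✓ → 83
job_id=706: ✓ → 112
job_id=707: ✗
job_id=708: ✓ → 188
runtime_s_sum = 45 + 84 + 83 + 112 + 188 = 512

debug_sum=23, killed_count=6, runtime_s_sum=512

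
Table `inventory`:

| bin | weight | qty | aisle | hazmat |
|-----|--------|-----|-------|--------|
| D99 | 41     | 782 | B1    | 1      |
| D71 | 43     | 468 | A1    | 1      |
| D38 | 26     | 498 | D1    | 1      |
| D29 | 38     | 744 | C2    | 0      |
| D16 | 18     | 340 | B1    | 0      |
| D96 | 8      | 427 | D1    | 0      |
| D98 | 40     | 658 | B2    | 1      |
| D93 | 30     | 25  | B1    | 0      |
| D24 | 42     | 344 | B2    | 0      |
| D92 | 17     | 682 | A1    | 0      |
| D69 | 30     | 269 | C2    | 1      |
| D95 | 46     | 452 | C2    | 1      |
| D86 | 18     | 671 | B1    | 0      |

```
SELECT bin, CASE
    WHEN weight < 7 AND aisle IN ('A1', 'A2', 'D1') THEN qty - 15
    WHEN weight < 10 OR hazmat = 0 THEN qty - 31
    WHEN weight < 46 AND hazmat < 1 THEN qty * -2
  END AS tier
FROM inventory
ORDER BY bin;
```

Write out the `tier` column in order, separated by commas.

309, 313, 713, NULL, NULL, NULL, 640, 651, -6, NULL, 396, NULL, NULL

bin=D16: weight < 10 OR hazmat = 0 → 309
bin=D24: weight < 10 OR hazmat = 0 → 313
bin=D29: weight < 10 OR hazmat = 0 → 713
bin=D38: (no match → NULL) → NULL
bin=D69: (no match → NULL) → NULL
bin=D71: (no match → NULL) → NULL
bin=D86: weight < 10 OR hazmat = 0 → 640
bin=D92: weight < 10 OR hazmat = 0 → 651
bin=D93: weight < 10 OR hazmat = 0 → -6
bin=D95: (no match → NULL) → NULL
bin=D96: weight < 10 OR hazmat = 0 → 396
bin=D98: (no match → NULL) → NULL
bin=D99: (no match → NULL) → NULL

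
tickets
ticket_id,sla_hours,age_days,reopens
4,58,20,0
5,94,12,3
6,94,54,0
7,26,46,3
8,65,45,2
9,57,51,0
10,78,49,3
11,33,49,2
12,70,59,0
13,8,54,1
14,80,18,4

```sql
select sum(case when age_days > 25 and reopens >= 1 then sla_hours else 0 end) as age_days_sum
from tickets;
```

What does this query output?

ticket_id=4: ✗
ticket_id=5: ✗
ticket_id=6: ✗
ticket_id=7: ✓ → 26
ticket_id=8: ✓ → 65
ticket_id=9: ✗
ticket_id=10: ✓ → 78
ticket_id=11: ✓ → 33
ticket_id=12: ✗
ticket_id=13: ✓ → 8
ticket_id=14: ✗
age_days_sum = 26 + 65 + 78 + 33 + 8 = 210

210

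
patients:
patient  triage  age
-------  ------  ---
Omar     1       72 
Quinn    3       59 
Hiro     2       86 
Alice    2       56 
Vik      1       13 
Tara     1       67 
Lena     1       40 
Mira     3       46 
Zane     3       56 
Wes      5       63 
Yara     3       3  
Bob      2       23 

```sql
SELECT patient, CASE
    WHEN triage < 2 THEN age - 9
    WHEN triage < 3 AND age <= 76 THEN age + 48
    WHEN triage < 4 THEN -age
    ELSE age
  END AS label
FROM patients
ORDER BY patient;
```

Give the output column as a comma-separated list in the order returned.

patient=Alice: triage < 3 AND age <= 76 → 104
patient=Bob: triage < 3 AND age <= 76 → 71
patient=Hiro: triage < 4 → -86
patient=Lena: triage < 2 → 31
patient=Mira: triage < 4 → -46
patient=Omar: triage < 2 → 63
patient=Quinn: triage < 4 → -59
patient=Tara: triage < 2 → 58
patient=Vik: triage < 2 → 4
patient=Wes: ELSE → 63
patient=Yara: triage < 4 → -3
patient=Zane: triage < 4 → -56

104, 71, -86, 31, -46, 63, -59, 58, 4, 63, -3, -56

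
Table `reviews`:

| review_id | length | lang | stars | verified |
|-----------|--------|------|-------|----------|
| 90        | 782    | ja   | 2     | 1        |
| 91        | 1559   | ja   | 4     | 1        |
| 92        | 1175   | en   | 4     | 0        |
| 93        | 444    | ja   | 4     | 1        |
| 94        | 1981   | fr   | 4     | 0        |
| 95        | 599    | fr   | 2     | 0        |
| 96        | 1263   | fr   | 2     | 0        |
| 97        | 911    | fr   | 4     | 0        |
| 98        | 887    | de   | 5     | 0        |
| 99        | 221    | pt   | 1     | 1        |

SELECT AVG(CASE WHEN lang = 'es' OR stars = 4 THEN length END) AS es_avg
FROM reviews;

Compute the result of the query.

1214

review_id=90: ✗
review_id=91: ✓ → 1559
review_id=92: ✓ → 1175
review_id=93: ✓ → 444
review_id=94: ✓ → 1981
review_id=95: ✗
review_id=96: ✗
review_id=97: ✓ → 911
review_id=98: ✗
review_id=99: ✗
es_avg = (1559 + 1175 + 444 + 1981 + 911) / 5 = 1214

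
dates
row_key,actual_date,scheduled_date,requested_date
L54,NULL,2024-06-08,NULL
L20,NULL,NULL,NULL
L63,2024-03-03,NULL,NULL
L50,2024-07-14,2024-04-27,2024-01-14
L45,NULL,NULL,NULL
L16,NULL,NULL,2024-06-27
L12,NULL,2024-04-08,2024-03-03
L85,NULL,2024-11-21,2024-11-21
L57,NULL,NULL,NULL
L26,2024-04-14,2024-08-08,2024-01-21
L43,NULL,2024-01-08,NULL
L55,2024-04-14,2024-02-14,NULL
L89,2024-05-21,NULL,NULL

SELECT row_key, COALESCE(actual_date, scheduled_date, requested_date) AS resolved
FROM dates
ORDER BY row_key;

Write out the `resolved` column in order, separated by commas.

row_key=L12: actual_date=NULL, scheduled_date=2024-04-08 → 2024-04-08
row_key=L16: actual_date=NULL, scheduled_date=NULL, requested_date=2024-06-27 → 2024-06-27
row_key=L20: actual_date=NULL, scheduled_date=NULL, requested_date=NULL (all NULL) → NULL
row_key=L26: actual_date=2024-04-14 → 2024-04-14
row_key=L43: actual_date=NULL, scheduled_date=2024-01-08 → 2024-01-08
row_key=L45: actual_date=NULL, scheduled_date=NULL, requested_date=NULL (all NULL) → NULL
row_key=L50: actual_date=2024-07-14 → 2024-07-14
row_key=L54: actual_date=NULL, scheduled_date=2024-06-08 → 2024-06-08
row_key=L55: actual_date=2024-04-14 → 2024-04-14
row_key=L57: actual_date=NULL, scheduled_date=NULL, requested_date=NULL (all NULL) → NULL
row_key=L63: actual_date=2024-03-03 → 2024-03-03
row_key=L85: actual_date=NULL, scheduled_date=2024-11-21 → 2024-11-21
row_key=L89: actual_date=2024-05-21 → 2024-05-21

2024-04-08, 2024-06-27, NULL, 2024-04-14, 2024-01-08, NULL, 2024-07-14, 2024-06-08, 2024-04-14, NULL, 2024-03-03, 2024-11-21, 2024-05-21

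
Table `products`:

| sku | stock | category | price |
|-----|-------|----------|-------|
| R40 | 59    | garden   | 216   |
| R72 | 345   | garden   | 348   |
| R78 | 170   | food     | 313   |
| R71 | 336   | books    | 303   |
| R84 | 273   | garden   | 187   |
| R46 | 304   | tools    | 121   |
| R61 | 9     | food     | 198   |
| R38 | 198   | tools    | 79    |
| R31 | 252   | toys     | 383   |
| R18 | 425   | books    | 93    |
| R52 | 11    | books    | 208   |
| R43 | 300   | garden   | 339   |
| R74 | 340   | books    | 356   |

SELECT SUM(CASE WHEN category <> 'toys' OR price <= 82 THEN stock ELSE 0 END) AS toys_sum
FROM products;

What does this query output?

2770

sku=R40: ✓ → 59
sku=R72: ✓ → 345
sku=R78: ✓ → 170
sku=R71: ✓ → 336
sku=R84: ✓ → 273
sku=R46: ✓ → 304
sku=R61: ✓ → 9
sku=R38: ✓ → 198
sku=R31: ✗
sku=R18: ✓ → 425
sku=R52: ✓ → 11
sku=R43: ✓ → 300
sku=R74: ✓ → 340
toys_sum = 59 + 345 + 170 + 336 + 273 + 304 + 9 + 198 + 425 + 11 + 300 + 340 = 2770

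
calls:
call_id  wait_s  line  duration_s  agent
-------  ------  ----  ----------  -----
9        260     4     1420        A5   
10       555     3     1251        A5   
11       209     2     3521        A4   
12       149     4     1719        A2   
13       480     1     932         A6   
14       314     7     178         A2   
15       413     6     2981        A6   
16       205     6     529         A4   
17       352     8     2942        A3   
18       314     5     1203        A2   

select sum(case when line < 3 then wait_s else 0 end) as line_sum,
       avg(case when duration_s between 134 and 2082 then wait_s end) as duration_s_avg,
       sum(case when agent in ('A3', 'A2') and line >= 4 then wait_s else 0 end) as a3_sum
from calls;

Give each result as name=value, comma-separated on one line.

line_sum=689, duration_s_avg=325.2857142857, a3_sum=1129

[line_sum: line < 3]
call_id=9: ✗
call_id=10: ✗
call_id=11: ✓ → 209
call_id=12: ✗
call_id=13: ✓ → 480
call_id=14: ✗
call_id=15: ✗
call_id=16: ✗
call_id=17: ✗
call_id=18: ✗
line_sum = 209 + 480 = 689
—
[duration_s_avg: duration_s between 134 and 2082]
call_id=9: ✓ → 260
call_id=10: ✓ → 555
call_id=11: ✗
call_id=12: ✓ → 149
call_id=13: ✓ → 480
call_id=14: ✓ → 314
call_id=15: ✗
call_id=16: ✓ → 205
call_id=17: ✗
call_id=18: ✓ → 314
duration_s_avg = (260 + 555 + 149 + 480 + 314 + 205 + 314) / 7 = 325.2857142857
—
[a3_sum: agent in ('A3', 'A2') and line >= 4]
call_id=9: ✗
call_id=10: ✗
call_id=11: ✗
call_id=12: ✓ → 149
call_id=13: ✗
call_id=14: ✓ → 314
call_id=15: ✗
call_id=16: ✗
call_id=17: ✓ → 352
call_id=18: ✓ → 314
a3_sum = 149 + 314 + 352 + 314 = 1129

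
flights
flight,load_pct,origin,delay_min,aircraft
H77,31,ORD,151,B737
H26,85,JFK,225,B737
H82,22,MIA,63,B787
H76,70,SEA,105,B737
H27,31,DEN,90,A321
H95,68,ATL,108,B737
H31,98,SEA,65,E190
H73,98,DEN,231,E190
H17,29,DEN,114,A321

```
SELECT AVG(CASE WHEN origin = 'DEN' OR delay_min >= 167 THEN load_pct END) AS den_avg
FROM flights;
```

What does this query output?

60.75

flight=H77: ✗
flight=H26: ✓ → 85
flight=H82: ✗
flight=H76: ✗
flight=H27: ✓ → 31
flight=H95: ✗
flight=H31: ✗
flight=H73: ✓ → 98
flight=H17: ✓ → 29
den_avg = (85 + 31 + 98 + 29) / 4 = 60.75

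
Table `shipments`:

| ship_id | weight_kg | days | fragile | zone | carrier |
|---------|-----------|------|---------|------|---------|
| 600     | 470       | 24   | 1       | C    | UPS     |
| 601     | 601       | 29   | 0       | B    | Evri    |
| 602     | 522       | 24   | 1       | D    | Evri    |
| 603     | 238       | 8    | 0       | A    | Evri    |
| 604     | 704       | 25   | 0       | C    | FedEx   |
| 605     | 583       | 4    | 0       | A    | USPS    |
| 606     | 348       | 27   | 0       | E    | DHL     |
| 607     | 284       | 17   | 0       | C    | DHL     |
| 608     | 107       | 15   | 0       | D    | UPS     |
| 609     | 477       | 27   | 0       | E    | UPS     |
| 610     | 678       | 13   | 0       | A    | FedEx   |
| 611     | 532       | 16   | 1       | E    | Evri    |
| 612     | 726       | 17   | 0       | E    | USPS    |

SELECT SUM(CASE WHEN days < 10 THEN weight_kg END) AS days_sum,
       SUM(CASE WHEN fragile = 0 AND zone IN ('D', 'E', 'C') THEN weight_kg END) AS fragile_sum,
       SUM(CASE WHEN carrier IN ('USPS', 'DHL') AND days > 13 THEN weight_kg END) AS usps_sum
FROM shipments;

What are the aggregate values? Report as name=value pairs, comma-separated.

days_sum=821, fragile_sum=2646, usps_sum=1358

[days_sum: days < 10]
ship_id=600: ✗
ship_id=601: ✗
ship_id=602: ✗
ship_id=603: ✓ → 238
ship_id=604: ✗
ship_id=605: ✓ → 583
ship_id=606: ✗
ship_id=607: ✗
ship_id=608: ✗
ship_id=609: ✗
ship_id=610: ✗
ship_id=611: ✗
ship_id=612: ✗
days_sum = 238 + 583 = 821
—
[fragile_sum: fragile = 0 AND zone IN ('D', 'E', 'C')]
ship_id=600: ✗
ship_id=601: ✗
ship_id=602: ✗
ship_id=603: ✗
ship_id=604: ✓ → 704
ship_id=605: ✗
ship_id=606: ✓ → 348
ship_id=607: ✓ → 284
ship_id=608: ✓ → 107
ship_id=609: ✓ → 477
ship_id=610: ✗
ship_id=611: ✗
ship_id=612: ✓ → 726
fragile_sum = 704 + 348 + 284 + 107 + 477 + 726 = 2646
—
[usps_sum: carrier IN ('USPS', 'DHL') AND days > 13]
ship_id=600: ✗
ship_id=601: ✗
ship_id=602: ✗
ship_id=603: ✗
ship_id=604: ✗
ship_id=605: ✗
ship_id=606: ✓ → 348
ship_id=607: ✓ → 284
ship_id=608: ✗
ship_id=609: ✗
ship_id=610: ✗
ship_id=611: ✗
ship_id=612: ✓ → 726
usps_sum = 348 + 284 + 726 = 1358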